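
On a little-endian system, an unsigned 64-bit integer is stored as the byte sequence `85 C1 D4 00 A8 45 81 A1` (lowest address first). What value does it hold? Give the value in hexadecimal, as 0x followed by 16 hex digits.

0xA18145A800D4C185

Little-endian: lowest address holds the least-significant byte.
Reassemble most-significant byte first: A1 81 45 A8 00 D4 C1 85 → 0xA18145A800D4C185.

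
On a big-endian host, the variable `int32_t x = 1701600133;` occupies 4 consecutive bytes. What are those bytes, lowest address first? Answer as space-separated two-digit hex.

65 6C 5B 85

1701600133 in hexadecimal, padded to 32 bits, is 0x656C5B85.
Split into bytes (most-significant first): 65 6C 5B 85.
Big-endian: lowest address holds the most-significant byte.
So the memory order matches the most-significant-first order: 65 6C 5B 85.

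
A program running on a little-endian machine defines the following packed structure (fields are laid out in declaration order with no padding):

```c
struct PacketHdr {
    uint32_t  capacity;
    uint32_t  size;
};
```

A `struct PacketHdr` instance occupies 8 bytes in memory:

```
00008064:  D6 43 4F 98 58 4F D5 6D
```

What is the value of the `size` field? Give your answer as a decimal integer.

`size` follows `capacity` (4 bytes), so it starts at byte offset 4 and occupies 4 bytes.
Bytes at offsets 4..7: 58 4F D5 6D.
Little-endian: lowest address holds the least-significant byte.
Reassemble most-significant byte first: 6D D5 4F 58 → 0x6DD54F58.
0x6DD54F58 = 1842696024.

1842696024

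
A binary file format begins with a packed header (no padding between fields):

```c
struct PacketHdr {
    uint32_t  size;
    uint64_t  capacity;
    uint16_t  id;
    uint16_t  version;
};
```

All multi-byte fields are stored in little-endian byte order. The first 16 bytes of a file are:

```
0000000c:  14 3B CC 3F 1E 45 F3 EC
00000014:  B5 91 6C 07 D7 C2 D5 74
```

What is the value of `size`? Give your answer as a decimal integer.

1070349076

`size` is the first field, at byte offset 0, occupying 4 bytes.
Bytes at offsets 0..3: 14 3B CC 3F.
Little-endian stores the least-significant byte at the lowest address.
Reassemble most-significant byte first: 3F CC 3B 14 → 0x3FCC3B14.
0x3FCC3B14 = 1070349076.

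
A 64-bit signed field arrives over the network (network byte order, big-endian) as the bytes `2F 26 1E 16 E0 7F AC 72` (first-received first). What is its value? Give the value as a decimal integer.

Big-endian: lowest address holds the most-significant byte.
The bytes are already most-significant first: 0x2F261E16E07FAC72.
0x2F261E16E07FAC72 = 3397436052502195314.

3397436052502195314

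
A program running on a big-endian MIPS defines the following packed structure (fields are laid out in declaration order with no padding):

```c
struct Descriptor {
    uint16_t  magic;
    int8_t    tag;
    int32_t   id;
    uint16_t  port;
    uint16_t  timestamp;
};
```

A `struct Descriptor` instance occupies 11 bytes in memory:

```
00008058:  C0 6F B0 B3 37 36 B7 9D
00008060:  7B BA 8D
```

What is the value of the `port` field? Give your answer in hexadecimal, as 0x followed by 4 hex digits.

0x9D7B

`port` follows `magic` (2 B), `tag` (1 B), `id` (4 B), so it starts at offset 2 + 1 + 4 = 7 and occupies 2 bytes.
Bytes at offsets 7..8: 9D 7B.
In big-endian order the high byte comes first in memory.
The bytes are already most-significant first: 0x9D7B.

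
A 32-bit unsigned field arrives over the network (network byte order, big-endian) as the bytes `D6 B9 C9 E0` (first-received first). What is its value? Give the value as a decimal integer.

3602500064

Big-endian: lowest address holds the most-significant byte.
The bytes are already most-significant first: 0xD6B9C9E0.
0xD6B9C9E0 = 3602500064.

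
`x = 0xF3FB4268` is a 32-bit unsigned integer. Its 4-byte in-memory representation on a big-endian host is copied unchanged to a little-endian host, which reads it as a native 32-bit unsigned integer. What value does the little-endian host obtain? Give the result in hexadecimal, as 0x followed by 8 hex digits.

0x6842FBF3

Stored big-endian, the bytes at ascending addresses are F3 FB 42 68.
Read back as little-endian, the first byte is least significant, giving 0x6842FBF3.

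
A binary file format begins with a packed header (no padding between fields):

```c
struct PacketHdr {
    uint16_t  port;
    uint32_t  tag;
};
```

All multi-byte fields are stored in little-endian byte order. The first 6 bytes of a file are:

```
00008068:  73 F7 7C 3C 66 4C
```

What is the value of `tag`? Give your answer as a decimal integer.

`tag` follows `port` (2 bytes), so it starts at byte offset 2 and occupies 4 bytes.
Bytes at offsets 2..5: 7C 3C 66 4C.
Little-endian stores the least-significant byte at the lowest address.
Reassemble most-significant byte first: 4C 66 3C 7C → 0x4C663C7C.
0x4C663C7C = 1281768572.

1281768572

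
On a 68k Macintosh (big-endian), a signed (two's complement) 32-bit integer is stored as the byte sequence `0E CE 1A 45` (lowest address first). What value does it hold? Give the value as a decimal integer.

Big-endian stores the most-significant byte at the lowest address.
The bytes are already most-significant first: 0x0ECE1A45.
0x0ECE1A45 = 248388165.

248388165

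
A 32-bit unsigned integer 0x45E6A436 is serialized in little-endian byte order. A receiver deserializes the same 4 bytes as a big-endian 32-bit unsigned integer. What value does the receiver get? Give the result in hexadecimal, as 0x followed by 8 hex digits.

Stored little-endian, the bytes at ascending addresses are 36 A4 E6 45.
Read back as big-endian, the last byte is least significant, giving 0x36A4E645.

0x36A4E645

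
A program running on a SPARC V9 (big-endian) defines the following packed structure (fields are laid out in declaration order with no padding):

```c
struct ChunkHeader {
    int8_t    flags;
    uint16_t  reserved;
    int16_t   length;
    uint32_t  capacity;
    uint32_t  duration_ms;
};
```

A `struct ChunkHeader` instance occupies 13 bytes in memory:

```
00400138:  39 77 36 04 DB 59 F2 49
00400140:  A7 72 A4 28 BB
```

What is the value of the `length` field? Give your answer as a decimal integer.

`length` follows `flags` (1 B), `reserved` (2 B), so it starts at offset 1 + 2 = 3 and occupies 2 bytes.
Bytes at offsets 3..4: 04 DB.
Big-endian stores the most-significant byte at the lowest address.
The bytes are already most-significant first: 0x04DB.
0x04DB = 1243.

1243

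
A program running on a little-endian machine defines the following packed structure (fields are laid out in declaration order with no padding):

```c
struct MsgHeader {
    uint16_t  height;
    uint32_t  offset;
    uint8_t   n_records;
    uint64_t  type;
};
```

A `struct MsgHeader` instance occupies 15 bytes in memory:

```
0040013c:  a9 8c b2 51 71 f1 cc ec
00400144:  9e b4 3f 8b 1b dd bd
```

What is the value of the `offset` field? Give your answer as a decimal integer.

`offset` follows `height` (2 bytes), so it starts at byte offset 2 and occupies 4 bytes.
Bytes at offsets 2..5: B2 51 71 F1.
Little-endian: lowest address holds the least-significant byte.
Reassemble most-significant byte first: F1 71 51 B2 → 0xF17151B2.
0xF17151B2 = 4050735538.

4050735538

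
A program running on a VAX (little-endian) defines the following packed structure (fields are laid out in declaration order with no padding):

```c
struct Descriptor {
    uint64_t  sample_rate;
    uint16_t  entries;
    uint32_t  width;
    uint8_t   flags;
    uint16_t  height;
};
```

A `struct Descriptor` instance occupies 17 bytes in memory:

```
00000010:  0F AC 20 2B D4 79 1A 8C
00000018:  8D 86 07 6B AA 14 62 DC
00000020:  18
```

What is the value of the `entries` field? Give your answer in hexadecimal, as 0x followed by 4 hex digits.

`entries` follows `sample_rate` (8 bytes), so it starts at byte offset 8 and occupies 2 bytes.
Bytes at offsets 8..9: 8D 86.
Little-endian: lowest address holds the least-significant byte.
Reassemble most-significant byte first: 86 8D → 0x868D.

0x868D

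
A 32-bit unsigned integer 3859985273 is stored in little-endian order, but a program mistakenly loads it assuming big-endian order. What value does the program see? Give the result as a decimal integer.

2041778918

3859985273 in 32-bit hexadecimal is 0xE612B379.
Stored little-endian, the bytes at ascending addresses are 79 B3 12 E6.
Read back as big-endian, the last byte is least significant, giving 0x79B312E6.
0x79B312E6 = 2041778918.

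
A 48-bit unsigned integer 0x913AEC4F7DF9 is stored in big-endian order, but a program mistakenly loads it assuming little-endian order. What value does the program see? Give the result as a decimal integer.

Stored big-endian, the bytes at ascending addresses are 91 3A EC 4F 7D F9.
Read back as little-endian, the first byte is least significant, giving 0xF97D4FEC3A91.
0xF97D4FEC3A91 = 274316607109777.

274316607109777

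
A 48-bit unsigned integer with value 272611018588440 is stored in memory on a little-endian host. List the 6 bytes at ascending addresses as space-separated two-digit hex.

18 C1 EC 32 F0 F7

272611018588440 in hexadecimal, padded to 48 bits, is 0xF7F032ECC118.
Split into bytes (most-significant first): F7 F0 32 EC C1 18.
Little-endian: lowest address holds the least-significant byte.
So at ascending addresses the bytes are 18 C1 EC 32 F0 F7.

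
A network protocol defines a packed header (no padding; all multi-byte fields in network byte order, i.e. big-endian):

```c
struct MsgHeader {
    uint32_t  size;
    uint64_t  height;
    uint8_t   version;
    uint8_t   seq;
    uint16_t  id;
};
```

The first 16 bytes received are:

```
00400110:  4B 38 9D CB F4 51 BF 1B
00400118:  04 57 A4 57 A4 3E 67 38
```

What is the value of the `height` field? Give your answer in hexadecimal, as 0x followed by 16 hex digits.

`height` follows `size` (4 bytes), so it starts at byte offset 4 and occupies 8 bytes.
Bytes at offsets 4..11: F4 51 BF 1B 04 57 A4 57.
In big-endian order the high byte comes first in memory.
The bytes are already most-significant first: 0xF451BF1B0457A457.

0xF451BF1B0457A457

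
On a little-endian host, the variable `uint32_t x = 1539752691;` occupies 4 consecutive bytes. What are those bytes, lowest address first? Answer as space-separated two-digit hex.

F3 C2 C6 5B

1539752691 in hexadecimal, padded to 32 bits, is 0x5BC6C2F3.
Split into bytes (most-significant first): 5B C6 C2 F3.
In little-endian order the low byte comes first in memory.
So at ascending addresses the bytes are F3 C2 C6 5B.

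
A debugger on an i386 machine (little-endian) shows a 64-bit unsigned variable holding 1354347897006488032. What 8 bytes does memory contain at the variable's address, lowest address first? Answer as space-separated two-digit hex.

E0 79 5E 97 3C 9C CB 12

1354347897006488032 in hexadecimal, padded to 64 bits, is 0x12CB9C3C975E79E0.
Split into bytes (most-significant first): 12 CB 9C 3C 97 5E 79 E0.
Little-endian: lowest address holds the least-significant byte.
So at ascending addresses the bytes are E0 79 5E 97 3C 9C CB 12.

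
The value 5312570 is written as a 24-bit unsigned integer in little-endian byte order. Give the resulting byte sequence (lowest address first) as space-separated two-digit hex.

5312570 in hexadecimal, padded to 24 bits, is 0x51103A.
Split into bytes (most-significant first): 51 10 3A.
In little-endian order the low byte comes first in memory.
So at ascending addresses the bytes are 3A 10 51.

3A 10 51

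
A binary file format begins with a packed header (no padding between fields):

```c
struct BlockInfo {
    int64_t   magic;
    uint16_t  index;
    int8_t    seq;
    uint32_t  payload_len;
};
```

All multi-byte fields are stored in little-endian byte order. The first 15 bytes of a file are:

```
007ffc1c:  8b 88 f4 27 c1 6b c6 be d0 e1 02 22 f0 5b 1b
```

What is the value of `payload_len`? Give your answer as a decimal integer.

`payload_len` follows `magic` (8 B), `index` (2 B), `seq` (1 B), so it starts at offset 8 + 2 + 1 = 11 and occupies 4 bytes.
Bytes at offsets 11..14: 22 F0 5B 1B.
Little-endian stores the least-significant byte at the lowest address.
Reassemble most-significant byte first: 1B 5B F0 22 → 0x1B5BF022.
0x1B5BF022 = 459010082.

459010082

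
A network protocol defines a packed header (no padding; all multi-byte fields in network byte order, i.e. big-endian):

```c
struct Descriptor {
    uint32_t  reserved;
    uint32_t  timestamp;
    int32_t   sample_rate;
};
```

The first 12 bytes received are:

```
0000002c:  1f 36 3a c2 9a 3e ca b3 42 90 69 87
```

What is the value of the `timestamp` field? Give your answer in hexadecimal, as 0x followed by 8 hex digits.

`timestamp` follows `reserved` (4 bytes), so it starts at byte offset 4 and occupies 4 bytes.
Bytes at offsets 4..7: 9A 3E CA B3.
Big-endian: lowest address holds the most-significant byte.
The bytes are already most-significant first: 0x9A3ECAB3.

0x9A3ECAB3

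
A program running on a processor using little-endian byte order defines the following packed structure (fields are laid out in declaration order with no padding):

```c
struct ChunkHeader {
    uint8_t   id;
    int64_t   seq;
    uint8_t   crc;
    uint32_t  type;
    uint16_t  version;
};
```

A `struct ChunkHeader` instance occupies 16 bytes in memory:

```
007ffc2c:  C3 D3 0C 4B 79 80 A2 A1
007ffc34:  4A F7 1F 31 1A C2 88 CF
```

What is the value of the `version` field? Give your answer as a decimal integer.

`version` follows `id` (1 B), `seq` (8 B), `crc` (1 B), `type` (4 B), so it starts at offset 1 + 8 + 1 + 4 = 14 and occupies 2 bytes.
Bytes at offsets 14..15: 88 CF.
Little-endian: lowest address holds the least-significant byte.
Reassemble most-significant byte first: CF 88 → 0xCF88.
0xCF88 = 53128.

53128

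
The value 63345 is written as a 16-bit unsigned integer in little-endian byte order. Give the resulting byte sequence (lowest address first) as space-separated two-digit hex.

71 F7

63345 in hexadecimal, padded to 16 bits, is 0xF771.
Split into bytes (most-significant first): F7 71.
Little-endian: lowest address holds the least-significant byte.
So at ascending addresses the bytes are 71 F7.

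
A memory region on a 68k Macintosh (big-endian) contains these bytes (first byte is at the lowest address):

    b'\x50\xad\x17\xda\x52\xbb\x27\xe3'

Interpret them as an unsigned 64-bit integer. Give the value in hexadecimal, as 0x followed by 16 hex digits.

In big-endian order the high byte comes first in memory.
The bytes are already most-significant first: 0x50AD17DA52BB27E3.

0x50AD17DA52BB27E3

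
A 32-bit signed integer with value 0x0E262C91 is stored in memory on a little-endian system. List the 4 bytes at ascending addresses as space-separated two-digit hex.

91 2C 26 0E

Split into bytes (most-significant first): 0E 26 2C 91.
Little-endian stores the least-significant byte at the lowest address.
So at ascending addresses the bytes are 91 2C 26 0E.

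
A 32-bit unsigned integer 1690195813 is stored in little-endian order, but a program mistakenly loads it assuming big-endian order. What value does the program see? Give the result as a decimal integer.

1690195813 in 32-bit hexadecimal is 0x64BE5765.
Stored little-endian, the bytes at ascending addresses are 65 57 BE 64.
Read back as big-endian, the last byte is least significant, giving 0x6557BE64.
0x6557BE64 = 1700249188.

1700249188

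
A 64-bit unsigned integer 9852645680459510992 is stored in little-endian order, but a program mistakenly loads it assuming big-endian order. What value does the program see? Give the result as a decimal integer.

15020792805282921352

9852645680459510992 in 64-bit hexadecimal is 0x88BBA10B799374D0.
Stored little-endian, the bytes at ascending addresses are D0 74 93 79 0B A1 BB 88.
Read back as big-endian, the last byte is least significant, giving 0xD07493790BA1BB88.
0xD07493790BA1BB88 = 15020792805282921352.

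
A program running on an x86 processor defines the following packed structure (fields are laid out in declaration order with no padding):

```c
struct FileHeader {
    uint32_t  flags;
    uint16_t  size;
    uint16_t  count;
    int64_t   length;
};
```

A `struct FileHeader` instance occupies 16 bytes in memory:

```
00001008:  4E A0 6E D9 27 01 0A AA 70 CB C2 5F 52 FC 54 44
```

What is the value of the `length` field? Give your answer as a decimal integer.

4923837723346914160

`length` follows `flags` (4 B), `size` (2 B), `count` (2 B), so it starts at offset 4 + 2 + 2 = 8 and occupies 8 bytes.
Bytes at offsets 8..15: 70 CB C2 5F 52 FC 54 44.
Little-endian stores the least-significant byte at the lowest address.
Reassemble most-significant byte first: 44 54 FC 52 5F C2 CB 70 → 0x4454FC525FC2CB70.
0x4454FC525FC2CB70 = 4923837723346914160.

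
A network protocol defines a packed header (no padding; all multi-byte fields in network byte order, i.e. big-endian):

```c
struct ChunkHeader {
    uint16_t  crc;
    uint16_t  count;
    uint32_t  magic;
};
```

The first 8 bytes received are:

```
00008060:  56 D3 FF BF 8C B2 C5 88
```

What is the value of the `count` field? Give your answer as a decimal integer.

`count` follows `crc` (2 bytes), so it starts at byte offset 2 and occupies 2 bytes.
Bytes at offsets 2..3: FF BF.
Big-endian: lowest address holds the most-significant byte.
The bytes are already most-significant first: 0xFFBF.
0xFFBF = 65471.

65471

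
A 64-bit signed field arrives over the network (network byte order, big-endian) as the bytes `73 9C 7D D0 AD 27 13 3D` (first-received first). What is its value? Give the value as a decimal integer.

8330671745940263741

Big-endian: lowest address holds the most-significant byte.
The bytes are already most-significant first: 0x739C7DD0AD27133D.
0x739C7DD0AD27133D = 8330671745940263741.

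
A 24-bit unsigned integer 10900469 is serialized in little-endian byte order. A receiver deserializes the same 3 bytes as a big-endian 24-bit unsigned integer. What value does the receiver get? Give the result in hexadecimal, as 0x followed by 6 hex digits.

10900469 in 24-bit hexadecimal is 0xA653F5.
Stored little-endian, the bytes at ascending addresses are F5 53 A6.
Read back as big-endian, the last byte is least significant, giving 0xF553A6.

0xF553A6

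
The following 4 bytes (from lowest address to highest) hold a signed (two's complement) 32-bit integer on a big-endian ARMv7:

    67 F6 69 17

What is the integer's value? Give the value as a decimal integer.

Big-endian stores the most-significant byte at the lowest address.
The bytes are already most-significant first: 0x67F66917.
0x67F66917 = 1744202007.

1744202007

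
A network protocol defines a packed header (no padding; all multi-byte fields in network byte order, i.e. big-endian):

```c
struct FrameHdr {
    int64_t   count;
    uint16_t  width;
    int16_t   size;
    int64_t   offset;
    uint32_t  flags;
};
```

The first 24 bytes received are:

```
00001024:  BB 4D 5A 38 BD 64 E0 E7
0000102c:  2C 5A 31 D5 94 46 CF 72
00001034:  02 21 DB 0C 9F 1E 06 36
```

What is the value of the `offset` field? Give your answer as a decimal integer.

`offset` follows `count` (8 B), `width` (2 B), `size` (2 B), so it starts at offset 8 + 2 + 2 = 12 and occupies 8 bytes.
Bytes at offsets 12..19: 94 46 CF 72 02 21 DB 0C.
In big-endian order the high byte comes first in memory.
The bytes are already most-significant first: 0x9446CF720221DB0C.
Top bit is set, so as a signed 64-bit value this is 0x9446CF720221DB0C − 2^64 = -7762288819157476596.

-7762288819157476596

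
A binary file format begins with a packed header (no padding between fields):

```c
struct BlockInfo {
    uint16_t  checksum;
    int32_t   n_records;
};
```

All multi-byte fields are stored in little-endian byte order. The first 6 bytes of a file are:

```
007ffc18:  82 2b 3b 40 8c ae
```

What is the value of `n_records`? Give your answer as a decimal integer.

-1366540229

`n_records` follows `checksum` (2 bytes), so it starts at byte offset 2 and occupies 4 bytes.
Bytes at offsets 2..5: 3B 40 8C AE.
Little-endian: lowest address holds the least-significant byte.
Reassemble most-significant byte first: AE 8C 40 3B → 0xAE8C403B.
Top bit is set, so as a signed 32-bit value this is 0xAE8C403B − 2^32 = -1366540229.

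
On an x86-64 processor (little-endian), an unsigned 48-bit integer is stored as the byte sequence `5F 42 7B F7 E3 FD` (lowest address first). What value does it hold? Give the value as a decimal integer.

In little-endian order the low byte comes first in memory.
Reassemble most-significant byte first: FD E3 F7 7B 42 5F → 0xFDE3F77B425F.
0xFDE3F77B425F = 279155551453791.

279155551453791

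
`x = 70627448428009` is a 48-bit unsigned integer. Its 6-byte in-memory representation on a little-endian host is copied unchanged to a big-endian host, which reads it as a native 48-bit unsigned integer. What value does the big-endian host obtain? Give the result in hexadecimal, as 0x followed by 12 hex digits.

70627448428009 in 48-bit hexadecimal is 0x403C3BF995E9.
Stored little-endian, the bytes at ascending addresses are E9 95 F9 3B 3C 40.
Read back as big-endian, the last byte is least significant, giving 0xE995F93B3C40.

0xE995F93B3C40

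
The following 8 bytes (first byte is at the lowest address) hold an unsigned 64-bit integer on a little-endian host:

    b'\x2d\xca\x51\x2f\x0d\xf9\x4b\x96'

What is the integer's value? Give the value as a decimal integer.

10830023563966269997

In little-endian order the low byte comes first in memory.
Reassemble most-significant byte first: 96 4B F9 0D 2F 51 CA 2D → 0x964BF90D2F51CA2D.
0x964BF90D2F51CA2D = 10830023563966269997.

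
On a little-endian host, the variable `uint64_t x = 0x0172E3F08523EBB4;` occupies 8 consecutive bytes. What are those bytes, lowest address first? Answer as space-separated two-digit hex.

B4 EB 23 85 F0 E3 72 01

Split into bytes (most-significant first): 01 72 E3 F0 85 23 EB B4.
In little-endian order the low byte comes first in memory.
So at ascending addresses the bytes are B4 EB 23 85 F0 E3 72 01.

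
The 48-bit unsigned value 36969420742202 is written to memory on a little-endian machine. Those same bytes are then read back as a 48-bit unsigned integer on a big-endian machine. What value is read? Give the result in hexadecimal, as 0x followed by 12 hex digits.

0x3ADE309D9F21

36969420742202 in 48-bit hexadecimal is 0x219F9D30DE3A.
Stored little-endian, the bytes at ascending addresses are 3A DE 30 9D 9F 21.
Read back as big-endian, the last byte is least significant, giving 0x3ADE309D9F21.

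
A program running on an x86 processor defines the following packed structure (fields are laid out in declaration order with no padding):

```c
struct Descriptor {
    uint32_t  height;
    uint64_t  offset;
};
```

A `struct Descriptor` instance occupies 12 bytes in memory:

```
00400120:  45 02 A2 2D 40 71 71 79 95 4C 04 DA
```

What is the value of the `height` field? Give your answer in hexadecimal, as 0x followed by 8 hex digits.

0x2DA20245

`height` is the first field, at byte offset 0, occupying 4 bytes.
Bytes at offsets 0..3: 45 02 A2 2D.
Little-endian: lowest address holds the least-significant byte.
Reassemble most-significant byte first: 2D A2 02 45 → 0x2DA20245.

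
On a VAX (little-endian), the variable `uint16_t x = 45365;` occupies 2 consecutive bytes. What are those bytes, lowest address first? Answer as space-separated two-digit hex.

35 B1

45365 in hexadecimal, padded to 16 bits, is 0xB135.
Split into bytes (most-significant first): B1 35.
Little-endian: lowest address holds the least-significant byte.
So at ascending addresses the bytes are 35 B1.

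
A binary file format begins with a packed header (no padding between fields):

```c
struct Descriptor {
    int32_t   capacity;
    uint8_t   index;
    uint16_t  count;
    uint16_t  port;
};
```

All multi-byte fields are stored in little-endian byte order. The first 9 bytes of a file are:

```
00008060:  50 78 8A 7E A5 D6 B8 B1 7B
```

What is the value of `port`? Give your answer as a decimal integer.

`port` follows `capacity` (4 B), `index` (1 B), `count` (2 B), so it starts at offset 4 + 1 + 2 = 7 and occupies 2 bytes.
Bytes at offsets 7..8: B1 7B.
Little-endian: lowest address holds the least-significant byte.
Reassemble most-significant byte first: 7B B1 → 0x7BB1.
0x7BB1 = 31665.

31665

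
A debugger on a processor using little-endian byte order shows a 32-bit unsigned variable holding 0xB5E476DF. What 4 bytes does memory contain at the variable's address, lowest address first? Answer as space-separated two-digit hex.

DF 76 E4 B5

Split into bytes (most-significant first): B5 E4 76 DF.
Little-endian stores the least-significant byte at the lowest address.
So at ascending addresses the bytes are DF 76 E4 B5.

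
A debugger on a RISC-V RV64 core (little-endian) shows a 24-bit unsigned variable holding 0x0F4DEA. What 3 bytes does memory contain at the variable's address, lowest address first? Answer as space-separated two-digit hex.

EA 4D 0F

Split into bytes (most-significant first): 0F 4D EA.
Little-endian: lowest address holds the least-significant byte.
So at ascending addresses the bytes are EA 4D 0F.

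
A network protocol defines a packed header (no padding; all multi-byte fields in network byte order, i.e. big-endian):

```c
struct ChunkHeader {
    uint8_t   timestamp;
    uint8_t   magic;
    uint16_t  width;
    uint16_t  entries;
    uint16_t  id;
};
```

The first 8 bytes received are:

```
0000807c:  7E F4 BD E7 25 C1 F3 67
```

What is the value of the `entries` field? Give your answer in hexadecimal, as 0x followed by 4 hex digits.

0x25C1

`entries` follows `timestamp` (1 B), `magic` (1 B), `width` (2 B), so it starts at offset 1 + 1 + 2 = 4 and occupies 2 bytes.
Bytes at offsets 4..5: 25 C1.
In big-endian order the high byte comes first in memory.
The bytes are already most-significant first: 0x25C1.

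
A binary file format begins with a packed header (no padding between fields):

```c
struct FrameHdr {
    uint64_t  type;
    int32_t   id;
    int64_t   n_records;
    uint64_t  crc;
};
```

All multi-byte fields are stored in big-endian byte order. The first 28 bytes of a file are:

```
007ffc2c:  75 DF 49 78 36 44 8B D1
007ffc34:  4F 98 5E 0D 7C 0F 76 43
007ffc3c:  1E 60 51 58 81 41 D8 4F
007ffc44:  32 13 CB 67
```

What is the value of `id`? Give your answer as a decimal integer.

1335385613

`id` follows `type` (8 bytes), so it starts at byte offset 8 and occupies 4 bytes.
Bytes at offsets 8..11: 4F 98 5E 0D.
In big-endian order the high byte comes first in memory.
The bytes are already most-significant first: 0x4F985E0D.
0x4F985E0D = 1335385613.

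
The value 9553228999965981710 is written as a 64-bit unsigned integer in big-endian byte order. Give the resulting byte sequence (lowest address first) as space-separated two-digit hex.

9553228999965981710 in hexadecimal, padded to 64 bits, is 0x8493E32908EEBC0E.
Split into bytes (most-significant first): 84 93 E3 29 08 EE BC 0E.
Big-endian: lowest address holds the most-significant byte.
So the memory order matches the most-significant-first order: 84 93 E3 29 08 EE BC 0E.

84 93 E3 29 08 EE BC 0E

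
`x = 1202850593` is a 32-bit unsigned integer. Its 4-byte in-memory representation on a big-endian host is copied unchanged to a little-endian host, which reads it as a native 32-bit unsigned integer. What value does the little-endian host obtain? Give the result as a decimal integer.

1202850593 in 32-bit hexadecimal is 0x47B20B21.
Stored big-endian, the bytes at ascending addresses are 47 B2 0B 21.
Read back as little-endian, the first byte is least significant, giving 0x210BB247.
0x210BB247 = 554414663.

554414663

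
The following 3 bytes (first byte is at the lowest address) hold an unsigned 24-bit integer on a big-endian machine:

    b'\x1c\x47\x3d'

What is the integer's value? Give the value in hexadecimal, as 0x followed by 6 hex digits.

0x1C473D

In big-endian order the high byte comes first in memory.
The bytes are already most-significant first: 0x1C473D.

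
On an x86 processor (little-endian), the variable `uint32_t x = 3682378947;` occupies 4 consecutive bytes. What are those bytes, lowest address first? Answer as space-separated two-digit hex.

3682378947 in hexadecimal, padded to 32 bits, is 0xDB7CA4C3.
Split into bytes (most-significant first): DB 7C A4 C3.
In little-endian order the low byte comes first in memory.
So at ascending addresses the bytes are C3 A4 7C DB.

C3 A4 7C DB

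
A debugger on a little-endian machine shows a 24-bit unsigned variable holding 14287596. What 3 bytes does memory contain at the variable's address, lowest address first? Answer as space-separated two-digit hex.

14287596 in hexadecimal, padded to 24 bits, is 0xDA02EC.
Split into bytes (most-significant first): DA 02 EC.
Little-endian: lowest address holds the least-significant byte.
So at ascending addresses the bytes are EC 02 DA.

EC 02 DA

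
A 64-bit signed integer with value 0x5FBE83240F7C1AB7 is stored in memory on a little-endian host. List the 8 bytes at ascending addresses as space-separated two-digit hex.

Split into bytes (most-significant first): 5F BE 83 24 0F 7C 1A B7.
In little-endian order the low byte comes first in memory.
So at ascending addresses the bytes are B7 1A 7C 0F 24 83 BE 5F.

B7 1A 7C 0F 24 83 BE 5F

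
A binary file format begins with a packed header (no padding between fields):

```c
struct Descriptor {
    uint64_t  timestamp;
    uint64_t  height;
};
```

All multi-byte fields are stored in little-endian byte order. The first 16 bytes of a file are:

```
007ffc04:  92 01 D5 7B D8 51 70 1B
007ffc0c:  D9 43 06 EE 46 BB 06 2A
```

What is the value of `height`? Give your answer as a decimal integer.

3028313712768730073

`height` follows `timestamp` (8 bytes), so it starts at byte offset 8 and occupies 8 bytes.
Bytes at offsets 8..15: D9 43 06 EE 46 BB 06 2A.
In little-endian order the low byte comes first in memory.
Reassemble most-significant byte first: 2A 06 BB 46 EE 06 43 D9 → 0x2A06BB46EE0643D9.
0x2A06BB46EE0643D9 = 3028313712768730073.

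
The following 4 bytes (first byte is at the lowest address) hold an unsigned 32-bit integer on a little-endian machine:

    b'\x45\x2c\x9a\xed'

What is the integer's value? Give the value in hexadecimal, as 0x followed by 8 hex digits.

Little-endian: lowest address holds the least-significant byte.
Reassemble most-significant byte first: ED 9A 2C 45 → 0xED9A2C45.

0xED9A2C45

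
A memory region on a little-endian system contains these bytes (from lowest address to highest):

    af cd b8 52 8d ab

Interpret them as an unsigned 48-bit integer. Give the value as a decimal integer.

Little-endian: lowest address holds the least-significant byte.
Reassemble most-significant byte first: AB 8D 52 B8 CD AF → 0xAB8D52B8CDAF.
0xAB8D52B8CDAF = 188623466581423.

188623466581423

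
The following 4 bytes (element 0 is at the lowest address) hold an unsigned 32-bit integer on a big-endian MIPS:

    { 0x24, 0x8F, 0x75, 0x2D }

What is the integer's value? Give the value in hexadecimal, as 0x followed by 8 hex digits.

0x248F752D

Big-endian stores the most-significant byte at the lowest address.
The bytes are already most-significant first: 0x248F752D.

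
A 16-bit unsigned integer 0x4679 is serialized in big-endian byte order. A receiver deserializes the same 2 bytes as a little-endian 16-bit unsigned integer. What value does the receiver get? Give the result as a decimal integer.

Stored big-endian, the bytes at ascending addresses are 46 79.
Read back as little-endian, the first byte is least significant, giving 0x7946.
0x7946 = 31046.

31046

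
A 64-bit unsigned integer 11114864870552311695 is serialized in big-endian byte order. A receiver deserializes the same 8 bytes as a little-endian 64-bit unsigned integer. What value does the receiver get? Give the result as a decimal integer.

11114864870552311695 in 64-bit hexadecimal is 0x9A3FEEB5EFBD178F.
Stored big-endian, the bytes at ascending addresses are 9A 3F EE B5 EF BD 17 8F.
Read back as little-endian, the first byte is least significant, giving 0x8F17BDEFB5EE3F9A.
0x8F17BDEFB5EE3F9A = 10310918709135163290.

10310918709135163290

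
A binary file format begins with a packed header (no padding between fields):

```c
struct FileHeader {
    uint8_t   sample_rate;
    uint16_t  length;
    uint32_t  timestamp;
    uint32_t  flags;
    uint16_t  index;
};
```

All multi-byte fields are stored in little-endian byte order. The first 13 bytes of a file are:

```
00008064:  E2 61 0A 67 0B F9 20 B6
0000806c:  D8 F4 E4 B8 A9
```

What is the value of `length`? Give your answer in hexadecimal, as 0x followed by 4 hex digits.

`length` follows `sample_rate` (1 byte), so it starts at byte offset 1 and occupies 2 bytes.
Bytes at offsets 1..2: 61 0A.
In little-endian order the low byte comes first in memory.
Reassemble most-significant byte first: 0A 61 → 0x0A61.

0x0A61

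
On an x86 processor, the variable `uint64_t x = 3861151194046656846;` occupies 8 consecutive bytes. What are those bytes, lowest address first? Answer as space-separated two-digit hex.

3861151194046656846 in hexadecimal, padded to 64 bits, is 0x3595908DC139F14E.
Split into bytes (most-significant first): 35 95 90 8D C1 39 F1 4E.
In little-endian order the low byte comes first in memory.
So at ascending addresses the bytes are 4E F1 39 C1 8D 90 95 35.

4E F1 39 C1 8D 90 95 35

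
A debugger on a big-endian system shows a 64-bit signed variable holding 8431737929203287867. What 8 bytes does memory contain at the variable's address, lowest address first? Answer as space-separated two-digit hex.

75 03 8C F9 2D 59 87 3B

8431737929203287867 in hexadecimal, padded to 64 bits, is 0x75038CF92D59873B.
Split into bytes (most-significant first): 75 03 8C F9 2D 59 87 3B.
In big-endian order the high byte comes first in memory.
So the memory order matches the most-significant-first order: 75 03 8C F9 2D 59 87 3B.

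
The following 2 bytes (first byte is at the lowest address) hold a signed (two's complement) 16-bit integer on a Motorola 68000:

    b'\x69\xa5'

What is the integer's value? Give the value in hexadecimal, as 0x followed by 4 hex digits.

Big-endian: lowest address holds the most-significant byte.
The bytes are already most-significant first: 0x69A5.

0x69A5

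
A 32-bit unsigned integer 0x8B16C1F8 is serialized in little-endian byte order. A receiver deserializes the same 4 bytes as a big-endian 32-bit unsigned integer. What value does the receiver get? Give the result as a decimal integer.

4173403787

Stored little-endian, the bytes at ascending addresses are F8 C1 16 8B.
Read back as big-endian, the last byte is least significant, giving 0xF8C1168B.
0xF8C1168B = 4173403787.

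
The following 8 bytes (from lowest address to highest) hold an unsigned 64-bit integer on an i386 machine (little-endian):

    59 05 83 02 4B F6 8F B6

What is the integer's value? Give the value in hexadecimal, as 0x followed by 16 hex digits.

In little-endian order the low byte comes first in memory.
Reassemble most-significant byte first: B6 8F F6 4B 02 83 05 59 → 0xB68FF64B02830559.

0xB68FF64B02830559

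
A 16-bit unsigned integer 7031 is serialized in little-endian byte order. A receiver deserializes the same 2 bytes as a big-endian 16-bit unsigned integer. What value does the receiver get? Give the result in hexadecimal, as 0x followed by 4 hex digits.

0x771B

7031 in 16-bit hexadecimal is 0x1B77.
Stored little-endian, the bytes at ascending addresses are 77 1B.
Read back as big-endian, the last byte is least significant, giving 0x771B.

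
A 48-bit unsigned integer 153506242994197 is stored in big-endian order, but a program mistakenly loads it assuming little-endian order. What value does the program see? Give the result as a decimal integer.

23777307368587

153506242994197 in 48-bit hexadecimal is 0x8B9CF515A015.
Stored big-endian, the bytes at ascending addresses are 8B 9C F5 15 A0 15.
Read back as little-endian, the first byte is least significant, giving 0x15A015F59C8B.
0x15A015F59C8B = 23777307368587.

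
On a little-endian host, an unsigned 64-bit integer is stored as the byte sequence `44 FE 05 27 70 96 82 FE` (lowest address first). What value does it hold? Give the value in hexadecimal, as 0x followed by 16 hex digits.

Little-endian stores the least-significant byte at the lowest address.
Reassemble most-significant byte first: FE 82 96 70 27 05 FE 44 → 0xFE8296702705FE44.

0xFE8296702705FE44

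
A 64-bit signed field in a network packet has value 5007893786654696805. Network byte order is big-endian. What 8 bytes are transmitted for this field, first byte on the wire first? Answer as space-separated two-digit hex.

45 7F 9C DD B2 70 65 65

5007893786654696805 in hexadecimal, padded to 64 bits, is 0x457F9CDDB2706565.
Split into bytes (most-significant first): 45 7F 9C DD B2 70 65 65.
Big-endian stores the most-significant byte at the lowest address.
So the memory order matches the most-significant-first order: 45 7F 9C DD B2 70 65 65.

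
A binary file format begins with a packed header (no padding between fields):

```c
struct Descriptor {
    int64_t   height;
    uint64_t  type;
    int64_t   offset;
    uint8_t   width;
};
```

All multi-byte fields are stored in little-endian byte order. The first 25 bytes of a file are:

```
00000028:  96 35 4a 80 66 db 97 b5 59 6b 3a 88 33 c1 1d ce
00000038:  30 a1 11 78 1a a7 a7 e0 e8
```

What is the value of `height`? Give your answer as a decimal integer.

-5361575598075791978

`height` is the first field, at byte offset 0, occupying 8 bytes.
Bytes at offsets 0..7: 96 35 4A 80 66 DB 97 B5.
Little-endian: lowest address holds the least-significant byte.
Reassemble most-significant byte first: B5 97 DB 66 80 4A 35 96 → 0xB597DB66804A3596.
Top bit is set, so as a signed 64-bit value this is 0xB597DB66804A3596 − 2^64 = -5361575598075791978.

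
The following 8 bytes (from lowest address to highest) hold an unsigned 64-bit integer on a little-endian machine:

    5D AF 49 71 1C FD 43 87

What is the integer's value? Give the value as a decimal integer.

9746912317161451357

Little-endian: lowest address holds the least-significant byte.
Reassemble most-significant byte first: 87 43 FD 1C 71 49 AF 5D → 0x8743FD1C7149AF5D.
0x8743FD1C7149AF5D = 9746912317161451357.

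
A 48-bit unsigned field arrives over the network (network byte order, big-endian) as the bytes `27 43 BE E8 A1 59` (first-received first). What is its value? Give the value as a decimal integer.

Big-endian stores the most-significant byte at the lowest address.
The bytes are already most-significant first: 0x2743BEE8A159.
0x2743BEE8A159 = 43171919208793.

43171919208793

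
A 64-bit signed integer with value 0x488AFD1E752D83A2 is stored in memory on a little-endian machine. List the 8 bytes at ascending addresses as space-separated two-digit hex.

Split into bytes (most-significant first): 48 8A FD 1E 75 2D 83 A2.
Little-endian: lowest address holds the least-significant byte.
So at ascending addresses the bytes are A2 83 2D 75 1E FD 8A 48.

A2 83 2D 75 1E FD 8A 48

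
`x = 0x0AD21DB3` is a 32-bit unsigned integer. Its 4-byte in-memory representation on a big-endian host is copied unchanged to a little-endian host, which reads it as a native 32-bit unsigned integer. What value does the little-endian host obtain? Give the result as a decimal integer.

Stored big-endian, the bytes at ascending addresses are 0A D2 1D B3.
Read back as little-endian, the first byte is least significant, giving 0xB31DD20A.
0xB31DD20A = 3005075978.

3005075978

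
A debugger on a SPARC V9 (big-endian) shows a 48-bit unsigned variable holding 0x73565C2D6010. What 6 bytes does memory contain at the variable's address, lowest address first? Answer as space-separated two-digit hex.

73 56 5C 2D 60 10

Split into bytes (most-significant first): 73 56 5C 2D 60 10.
Big-endian stores the most-significant byte at the lowest address.
So the memory order matches the most-significant-first order: 73 56 5C 2D 60 10.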